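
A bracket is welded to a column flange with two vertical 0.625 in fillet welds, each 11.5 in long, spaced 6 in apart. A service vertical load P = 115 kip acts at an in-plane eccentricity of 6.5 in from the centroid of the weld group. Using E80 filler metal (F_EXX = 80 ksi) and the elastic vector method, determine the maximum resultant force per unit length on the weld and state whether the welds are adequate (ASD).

f_max ≈ 13.6 kip/in; NOT adequate

Total weld length L_w = 23 in. Treat welds as unit-width lines.
Polar moment about centroid: J = 2[d³/12 + d(b/2)²] = 2[11.5³/12 + 11.5×3²] = 460.5 in³.
Direct shear f_v = P/L_w = 115 / 23 = 5 kip/in (vertical).
Torsion M = P·e = 115 × 6.5 = 747.5 kip·in.
Critical point at (x, y) = (3, 5.75) from centroid. f_tx = M·y/J = 9.334 kip/in; f_ty = M·x/J = 4.87 kip/in.
Resultant f_max = √[f_tx² + (f_v + f_ty)²] = √[9.334² + (5 + 4.87)²] = 13.58 kip/in.
Capacity per unit length: r_n/Ω = (1/2.0) × 0.6 × 80 × (0.707 × 0.625) = 10.6 kip/in.
13.58 > 10.6 → NOT adequate.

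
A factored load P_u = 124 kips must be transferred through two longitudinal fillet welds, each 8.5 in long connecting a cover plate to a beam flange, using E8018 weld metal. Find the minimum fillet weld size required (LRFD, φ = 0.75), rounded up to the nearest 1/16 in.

E80XX → F_EXX = 80 ksi.
Total weld length L = 17 in.
Required throat t_e = P_u / (φ × 0.6 F_EXX × L) = 124 / (0.75 × 0.6 × 80 × 17) = 0.2026 in.
Required leg w = t_e / 0.707 = 0.2866 in → use 5/16 in.

w = 5/16 in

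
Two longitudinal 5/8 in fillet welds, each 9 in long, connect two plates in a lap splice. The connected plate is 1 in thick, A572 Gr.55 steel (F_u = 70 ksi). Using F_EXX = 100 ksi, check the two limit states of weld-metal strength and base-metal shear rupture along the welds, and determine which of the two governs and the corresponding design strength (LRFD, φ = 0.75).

φR_n ≈ 358 kip (weld metal governs)

t_e = 0.707 × 0.625 = 0.4419 in; L = 18 in.
Weld metal: φR_n = 0.75 × 0.6 × 100 × 0.4419 × 18 = 357.9 kip.
Base metal (shear rupture): φR_n = 0.75 × 0.6 × 70 × 1 × 18 = 567 kip.
Governing: weld metal.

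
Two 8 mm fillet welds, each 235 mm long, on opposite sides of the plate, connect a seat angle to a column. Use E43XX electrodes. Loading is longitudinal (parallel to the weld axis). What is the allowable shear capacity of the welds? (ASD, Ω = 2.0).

E43XX → F_EXX = 430 MPa.
Effective throat t_e = 0.707 × 8 = 5.656 mm.
Total length L = 470 mm; A_we = 5.656 × 470 = 2658 mm².
F_nw = 0.6 F_EXX = 0.6 × 430 = 258 MPa.
R_n = 258 × 2658 × 10⁻³ = 685.8 kN; R_n/Ω = 685.8/2.0 = 342.9 kN.

R_n/Ω ≈ 343 kN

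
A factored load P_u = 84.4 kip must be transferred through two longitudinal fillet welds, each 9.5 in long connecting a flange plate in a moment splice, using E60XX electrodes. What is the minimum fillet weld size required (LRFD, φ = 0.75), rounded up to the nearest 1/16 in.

w = 1/4 in

E60XX → F_EXX = 60 ksi.
Total weld length L = 19 in.
Required throat t_e = P_u / (φ × 0.6 F_EXX × L) = 84.4 / (0.75 × 0.6 × 60 × 19) = 0.1645 in.
Required leg w = t_e / 0.707 = 0.2327 in → use 1/4 in.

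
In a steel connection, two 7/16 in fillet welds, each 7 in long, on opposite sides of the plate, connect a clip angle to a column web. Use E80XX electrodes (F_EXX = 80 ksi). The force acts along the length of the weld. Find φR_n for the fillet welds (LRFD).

Effective throat t_e = 0.707 × 0.4375 = 0.3093 in.
Total length L = 14 in; A_we = 0.3093 × 14 = 4.33 in².
F_nw = 0.6 F_EXX = 0.6 × 80 = 48 ksi.
φR_n = 0.75 × 48 × 4.33 = 155.9 kips.

φR_n ≈ 156 kips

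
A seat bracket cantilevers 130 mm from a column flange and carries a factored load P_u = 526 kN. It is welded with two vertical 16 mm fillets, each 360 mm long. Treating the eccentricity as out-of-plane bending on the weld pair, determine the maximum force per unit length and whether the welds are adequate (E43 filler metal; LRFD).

E43XX → F_EXX = 430 MPa.
L_w = 2 × 360 = 720 mm; section modulus (unit throat) S = 2 × L²/6 = 43200 mm².
Direct shear f_v = P/L_w = 526×10³/720 = 730.6 N/mm.
Moment M = P × e = 526×10³ × 130 = 68380000 N·mm; bending f_b = M/S = 1583 N/mm.
f_max = √(f_v² + f_b²) = √(730.6² + 1583²) = 1743 N/mm.
φr_n = 0.75 × 0.6 × 430 × (0.707 × 16) = 2189 N/mm → adequate.

f_max ≈ 1740 N/mm; adequate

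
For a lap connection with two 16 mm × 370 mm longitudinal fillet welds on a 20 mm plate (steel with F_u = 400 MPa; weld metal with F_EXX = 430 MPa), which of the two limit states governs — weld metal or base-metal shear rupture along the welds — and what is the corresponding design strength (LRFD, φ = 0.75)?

t_e = 0.707 × 16 = 11.31 mm; L = 740 mm.
Weld metal: φR_n = 0.75 × 0.6 × 430 × 11.31 × 740 × 10⁻³ = 1620 kN.
Base metal (shear rupture): φR_n = 0.75 × 0.6 × 400 × 20 × 740 × 10⁻³ = 2664 kN.
Governing: weld metal.

φR_n ≈ 1620 kN (weld metal governs)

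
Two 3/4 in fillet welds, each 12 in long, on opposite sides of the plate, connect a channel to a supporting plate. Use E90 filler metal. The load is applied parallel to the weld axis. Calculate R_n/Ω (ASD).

R_n/Ω ≈ 344 kip

E90XX → F_EXX = 90 ksi.
Effective throat t_e = 0.707 × 0.75 = 0.5302 in.
Total length L = 24 in; A_we = 0.5302 × 24 = 12.73 in².
F_nw = 0.6 F_EXX = 0.6 × 90 = 54 ksi.
R_n = 54 × 12.73 = 687.2 kip; R_n/Ω = 687.2/2.0 = 343.6 kip.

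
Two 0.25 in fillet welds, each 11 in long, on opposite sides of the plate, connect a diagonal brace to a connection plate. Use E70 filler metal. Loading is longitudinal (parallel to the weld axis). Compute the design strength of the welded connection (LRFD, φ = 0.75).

φR_n ≈ 122 kip

E70XX → F_EXX = 70 ksi.
Effective throat t_e = 0.707 × 0.25 = 0.1767 in.
Total length L = 22 in; A_we = 0.1767 × 22 = 3.888 in².
F_nw = 0.6 F_EXX = 0.6 × 70 = 42 ksi.
φR_n = 0.75 × 42 × 3.888 = 122.5 kip.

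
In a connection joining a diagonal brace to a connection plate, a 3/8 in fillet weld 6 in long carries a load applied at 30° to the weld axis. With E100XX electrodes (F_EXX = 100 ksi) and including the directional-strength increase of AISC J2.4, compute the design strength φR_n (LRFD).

t_e = 0.707 × 0.375 = 0.2651 in; A_we = 0.2651 × 6 = 1.591 in².
Directional factor: 1.0 + 0.5 sin^1.5(30°) = 1.177.
F_nw = 0.6 × 100 × 1.177 = 70.61 ksi.
φR_n = 0.75 × 70.61 × 1.591 = 84.24 kip.

φR_n ≈ 84.2 kip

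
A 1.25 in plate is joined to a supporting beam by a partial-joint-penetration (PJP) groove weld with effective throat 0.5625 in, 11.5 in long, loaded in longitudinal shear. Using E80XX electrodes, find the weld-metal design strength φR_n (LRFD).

E80XX → F_EXX = 80 ksi.
Effective throat (given) t_e = 0.5625 in.
A_we = 0.5625 × 11.5 = 6.469 in².
F_nw = 0.6 F_EXX = 48 ksi.
φR_n = 0.75 × 48 × 6.469 = 232.9 kip.

φR_n ≈ 233 kip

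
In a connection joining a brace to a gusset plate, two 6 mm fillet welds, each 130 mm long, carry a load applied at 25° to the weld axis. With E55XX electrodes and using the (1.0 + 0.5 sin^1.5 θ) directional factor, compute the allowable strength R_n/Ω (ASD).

R_n/Ω ≈ 207 kN

E55XX → F_EXX = 550 MPa.
t_e = 0.707 × 6 = 4.242 mm; A_we = 4.242 × 260 = 1103 mm².
Directional factor: 1.0 + 0.5 sin^1.5(25°) = 1.137.
F_nw = 0.6 × 550 × 1.137 = 375.3 MPa.
R_n/Ω = (375.3 × 1103) / 2.0 × 10⁻³ = 207 kN.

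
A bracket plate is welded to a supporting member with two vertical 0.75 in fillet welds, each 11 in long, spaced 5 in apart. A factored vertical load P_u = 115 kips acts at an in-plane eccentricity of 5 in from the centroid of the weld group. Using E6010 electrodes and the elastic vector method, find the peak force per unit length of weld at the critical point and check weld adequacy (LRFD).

f_max ≈ 12.8 kip/in; adequate

E60XX → F_EXX = 60 ksi.
Total weld length L_w = 22 in. Treat welds as unit-width lines.
Polar moment about centroid: J = 2[d³/12 + d(b/2)²] = 2[11³/12 + 11×2.5²] = 359.3 in³.
Direct shear f_v = P/L_w = 115 / 22 = 5.227 kip/in (vertical).
Torsion M = P·e = 115 × 5 = 575 kip·in.
Critical point at (x, y) = (2.5, 5.5) from centroid. f_tx = M·y/J = 8.801 kip/in; f_ty = M·x/J = 4 kip/in.
Resultant f_max = √[f_tx² + (f_v + f_ty)²] = √[8.801² + (5.227 + 4)²] = 12.75 kip/in.
Capacity per unit length: φr_n = 0.75 × 0.6 × 60 × (0.707 × 0.75) = 14.32 kip/in.
12.75 ≤ 14.32 → adequate.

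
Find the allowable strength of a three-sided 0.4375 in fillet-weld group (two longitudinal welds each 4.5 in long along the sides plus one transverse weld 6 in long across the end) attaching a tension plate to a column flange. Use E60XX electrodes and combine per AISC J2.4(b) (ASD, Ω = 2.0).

R_n/Ω ≈ 92.7 kip

E60XX → F_EXX = 60 ksi.
t_e = 0.707 × 0.4375 = 0.3093 in.
R_nwl = 0.6 × 60 × 0.3093 × 9 = 100.2 kip (longitudinal, 2 welds).
R_nwt = 0.6 × 60 × 0.3093 × 6 = 66.81 kip (transverse, base value).
(i) R_nwl + R_nwt = 167 kip; (ii) 0.85 R_nwl + 1.5 R_nwt = 185.4 kip.
R_n = max = 185.4 kip [governs: (ii)]; R_n/Ω = 92.7 kip.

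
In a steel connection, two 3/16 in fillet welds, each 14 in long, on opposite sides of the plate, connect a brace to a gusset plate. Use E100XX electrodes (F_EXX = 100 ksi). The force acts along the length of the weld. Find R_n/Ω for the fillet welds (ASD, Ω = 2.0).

R_n/Ω ≈ 111 kip

Effective throat t_e = 0.707 × 0.1875 = 0.1326 in.
Total length L = 28 in; A_we = 0.1326 × 28 = 3.712 in².
F_nw = 0.6 F_EXX = 0.6 × 100 = 60 ksi.
R_n = 60 × 3.712 = 222.7 kip; R_n/Ω = 222.7/2.0 = 111.4 kip.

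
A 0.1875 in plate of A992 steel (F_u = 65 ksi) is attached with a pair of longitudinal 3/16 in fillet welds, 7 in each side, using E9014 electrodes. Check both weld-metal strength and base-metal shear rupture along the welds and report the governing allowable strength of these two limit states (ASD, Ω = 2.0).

E90XX → F_EXX = 90 ksi.
t_e = 0.707 × 0.1875 = 0.1326 in; L = 14 in.
Weld metal: R_n/Ω = (1/2.0) × 0.6 × 90 × 0.1326 × 14 = 50.11 kip.
Base metal (shear rupture): R_n/Ω = (1/2.0) × 0.6 × 65 × 0.1875 × 14 = 51.19 kip.
Governing: weld metal.

R_n/Ω ≈ 50.1 kip (weld metal governs)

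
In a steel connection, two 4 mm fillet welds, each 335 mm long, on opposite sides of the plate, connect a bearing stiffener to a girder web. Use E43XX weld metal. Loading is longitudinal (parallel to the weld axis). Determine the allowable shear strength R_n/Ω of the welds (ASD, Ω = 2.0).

E43XX → F_EXX = 430 MPa.
Effective throat t_e = 0.707 × 4 = 2.828 mm.
Total length L = 670 mm; A_we = 2.828 × 670 = 1895 mm².
F_nw = 0.6 F_EXX = 0.6 × 430 = 258 MPa.
R_n = 258 × 1895 × 10⁻³ = 488.8 kN; R_n/Ω = 488.8/2.0 = 244.4 kN.

R_n/Ω ≈ 244 kN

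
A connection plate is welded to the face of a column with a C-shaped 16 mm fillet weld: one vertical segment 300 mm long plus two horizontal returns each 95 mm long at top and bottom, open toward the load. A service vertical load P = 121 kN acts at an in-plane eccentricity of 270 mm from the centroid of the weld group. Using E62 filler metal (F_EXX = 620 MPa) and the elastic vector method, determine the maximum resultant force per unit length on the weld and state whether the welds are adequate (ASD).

Total weld length L_w = 490 mm. Treat welds as unit-width lines.
Centroid: x̄ = 2×95×47.5 / 490 = 18.42 mm from the vertical weld.
Polar moment about centroid: J = I_x + I_y = [300³/12 + 2×95×150²] + [300×18.42² + 2(95³/12 + 95×29.08²)] = 6930000 mm³.
Direct shear f_v = P/L_w = 121×10³ / 490 = 246.9 N/mm (vertical).
Torsion M = P·e = 121×10³ × 270 = 32670000 N·mm.
Critical point at (x, y) = (76.58, 150) from centroid. f_tx = M·y/J = 707.1 N/mm; f_ty = M·x/J = 361 N/mm.
Resultant f_max = √[f_tx² + (f_v + f_ty)²] = √[707.1² + (246.9 + 361)²] = 932.5 N/mm.
Capacity per unit length: r_n/Ω = (1/2.0) × 0.6 × 620 × (0.707 × 16) = 2104 N/mm.
932.5 ≤ 2104 → adequate.

f_max ≈ 933 N/mm; adequate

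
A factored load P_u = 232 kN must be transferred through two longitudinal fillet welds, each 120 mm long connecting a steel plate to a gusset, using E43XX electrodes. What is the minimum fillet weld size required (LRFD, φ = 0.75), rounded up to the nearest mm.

w = 8 mm

E43XX → F_EXX = 430 MPa.
Total weld length L = 240 mm.
Required throat t_e = P_u / (φ × 0.6 F_EXX × L) = 232 / (0.75 × 0.6 × 430 × 240 × 10⁻³) = 4.996 mm.
Required leg w = t_e / 0.707 = 7.066 mm → use 8 mm.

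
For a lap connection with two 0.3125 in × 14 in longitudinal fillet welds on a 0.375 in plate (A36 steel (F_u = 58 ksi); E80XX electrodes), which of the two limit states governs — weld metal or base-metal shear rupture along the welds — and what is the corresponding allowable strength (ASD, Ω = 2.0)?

R_n/Ω ≈ 148 kip (weld metal governs)

E80XX → F_EXX = 80 ksi.
t_e = 0.707 × 0.3125 = 0.2209 in; L = 28 in.
Weld metal: R_n/Ω = (1/2.0) × 0.6 × 80 × 0.2209 × 28 = 148.5 kip.
Base metal (shear rupture): R_n/Ω = (1/2.0) × 0.6 × 58 × 0.375 × 28 = 182.7 kip.
Governing: weld metal.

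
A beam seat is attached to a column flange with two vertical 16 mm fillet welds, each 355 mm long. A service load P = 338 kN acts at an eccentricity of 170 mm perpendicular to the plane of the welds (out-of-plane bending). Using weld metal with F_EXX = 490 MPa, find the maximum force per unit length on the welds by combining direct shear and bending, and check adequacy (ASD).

f_max ≈ 1450 N/mm; adequate

L_w = 2 × 355 = 710 mm; section modulus (unit throat) S = 2 × L²/6 = 42010 mm².
Direct shear f_v = P/L_w = 338×10³/710 = 476.1 N/mm.
Moment M = P × e = 338×10³ × 170 = 57460000 N·mm; bending f_b = M/S = 1368 N/mm.
f_max = √(f_v² + f_b²) = √(476.1² + 1368²) = 1448 N/mm.
r_n/Ω = (1/2.0) × 0.6 × 490 × (0.707 × 16) = 1663 N/mm → adequate.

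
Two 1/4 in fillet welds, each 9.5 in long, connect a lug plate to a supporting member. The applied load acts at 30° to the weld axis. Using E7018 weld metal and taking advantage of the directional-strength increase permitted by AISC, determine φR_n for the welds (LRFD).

φR_n ≈ 124 kips

E70XX → F_EXX = 70 ksi.
t_e = 0.707 × 0.25 = 0.1767 in; A_we = 0.1767 × 19 = 3.358 in².
Directional factor: 1.0 + 0.5 sin^1.5(30°) = 1.177.
F_nw = 0.6 × 70 × 1.177 = 49.42 ksi.
φR_n = 0.75 × 49.42 × 3.358 = 124.5 kips.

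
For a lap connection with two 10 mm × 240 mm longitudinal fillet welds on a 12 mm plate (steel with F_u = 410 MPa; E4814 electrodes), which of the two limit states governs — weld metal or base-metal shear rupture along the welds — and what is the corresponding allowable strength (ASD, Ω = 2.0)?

E48XX → F_EXX = 480 MPa.
t_e = 0.707 × 10 = 7.07 mm; L = 480 mm.
Weld metal: R_n/Ω = (1/2.0) × 0.6 × 480 × 7.07 × 480 × 10⁻³ = 488.7 kN.
Base metal (shear rupture): R_n/Ω = (1/2.0) × 0.6 × 410 × 12 × 480 × 10⁻³ = 708.5 kN.
Governing: weld metal.

R_n/Ω ≈ 489 kN (weld metal governs)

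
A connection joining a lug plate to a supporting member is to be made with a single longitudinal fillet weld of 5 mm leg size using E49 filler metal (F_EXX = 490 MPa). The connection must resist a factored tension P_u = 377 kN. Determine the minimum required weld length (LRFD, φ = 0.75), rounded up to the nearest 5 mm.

L = 485 mm

Throat t_e = 0.707 × 5 = 3.535 mm.
φr_n = 0.75 × 0.6 × 490 × 3.535 × 10⁻³ = 0.7795 kN/mm.
L_req = P_u / φr_n = 377 / 0.7795 = 483.7 mm total.
Round up → use L = 485 mm.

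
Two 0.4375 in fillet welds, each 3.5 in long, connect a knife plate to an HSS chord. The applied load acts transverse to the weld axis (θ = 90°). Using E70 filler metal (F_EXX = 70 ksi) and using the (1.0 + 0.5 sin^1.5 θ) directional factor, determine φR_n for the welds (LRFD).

t_e = 0.707 × 0.4375 = 0.3093 in; A_we = 0.3093 × 7 = 2.165 in².
Directional factor: 1.0 + 0.5 sin^1.5(90°) = 1.5.
F_nw = 0.6 × 70 × 1.5 = 63 ksi.
φR_n = 0.75 × 63 × 2.165 = 102.3 kip.

φR_n ≈ 102 kip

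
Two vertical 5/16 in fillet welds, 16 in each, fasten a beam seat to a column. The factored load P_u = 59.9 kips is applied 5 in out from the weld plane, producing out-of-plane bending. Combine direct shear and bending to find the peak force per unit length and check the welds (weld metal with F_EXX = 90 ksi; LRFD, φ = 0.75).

f_max ≈ 3.98 kip/in; adequate

L_w = 2 × 16 = 32 in; section modulus (unit throat) S = 2 × L²/6 = 85.33 in².
Direct shear f_v = P/L_w = 59.9/32 = 1.872 kip/in.
Moment M = P × e = 59.9 × 5 = 299.5 kip·in; bending f_b = M/S = 3.51 kip/in.
f_max = √(f_v² + f_b²) = √(1.872² + 3.51²) = 3.978 kip/in.
φr_n = 0.75 × 0.6 × 90 × (0.707 × 0.3125) = 8.948 kip/in → adequate.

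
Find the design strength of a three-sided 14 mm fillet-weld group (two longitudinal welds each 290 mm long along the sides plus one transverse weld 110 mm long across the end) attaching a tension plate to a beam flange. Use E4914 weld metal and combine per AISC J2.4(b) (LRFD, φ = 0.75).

E49XX → F_EXX = 490 MPa.
t_e = 0.707 × 14 = 9.898 mm.
R_nwl = 0.6 × 490 × 9.898 × 580 × 10⁻³ = 1688 kN (longitudinal, 2 welds).
R_nwt = 0.6 × 490 × 9.898 × 110 × 10⁻³ = 320.1 kN (transverse, base value).
(i) R_nwl + R_nwt = 2008 kN; (ii) 0.85 R_nwl + 1.5 R_nwt = 1915 kN.
R_n = max = 2008 kN [governs: (i)]; φR_n = 1506 kN.

φR_n ≈ 1510 kN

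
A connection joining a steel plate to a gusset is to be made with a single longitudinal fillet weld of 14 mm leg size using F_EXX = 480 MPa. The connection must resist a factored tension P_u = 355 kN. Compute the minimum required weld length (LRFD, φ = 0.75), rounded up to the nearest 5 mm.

Throat t_e = 0.707 × 14 = 9.898 mm.
φr_n = 0.75 × 0.6 × 480 × 9.898 × 10⁻³ = 2.138 kN/mm.
L_req = P_u / φr_n = 355 / 2.138 = 166 mm total.
Round up → use L = 170 mm.

L = 170 mm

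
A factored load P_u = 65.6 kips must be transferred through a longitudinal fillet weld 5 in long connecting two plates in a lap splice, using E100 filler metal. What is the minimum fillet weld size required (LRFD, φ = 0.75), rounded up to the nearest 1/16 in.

w = 7/16 in

E100XX → F_EXX = 100 ksi.
Total weld length L = 5 in.
Required throat t_e = P_u / (φ × 0.6 F_EXX × L) = 65.6 / (0.75 × 0.6 × 100 × 5) = 0.2916 in.
Required leg w = t_e / 0.707 = 0.4124 in → use 7/16 in.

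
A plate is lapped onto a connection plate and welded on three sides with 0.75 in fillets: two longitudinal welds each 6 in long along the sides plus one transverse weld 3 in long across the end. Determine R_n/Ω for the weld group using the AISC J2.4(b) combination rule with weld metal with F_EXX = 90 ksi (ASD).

R_n/Ω ≈ 215 kips

t_e = 0.707 × 0.75 = 0.5302 in.
R_nwl = 0.6 × 90 × 0.5302 × 12 = 343.6 kips (longitudinal, 2 welds).
R_nwt = 0.6 × 90 × 0.5302 × 3 = 85.9 kips (transverse, base value).
(i) R_nwl + R_nwt = 429.5 kips; (ii) 0.85 R_nwl + 1.5 R_nwt = 420.9 kips.
R_n = max = 429.5 kips [governs: (i)]; R_n/Ω = 214.8 kips.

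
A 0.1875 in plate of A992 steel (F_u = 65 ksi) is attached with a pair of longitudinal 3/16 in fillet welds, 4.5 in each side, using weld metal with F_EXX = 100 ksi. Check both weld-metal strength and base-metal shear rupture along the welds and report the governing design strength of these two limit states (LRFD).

φR_n ≈ 49.4 kips (base-metal shear rupture governs)

t_e = 0.707 × 0.1875 = 0.1326 in; L = 9 in.
Weld metal: φR_n = 0.75 × 0.6 × 100 × 0.1326 × 9 = 53.69 kips.
Base metal (shear rupture): φR_n = 0.75 × 0.6 × 65 × 0.1875 × 9 = 49.36 kips.
Governing: base-metal shear rupture.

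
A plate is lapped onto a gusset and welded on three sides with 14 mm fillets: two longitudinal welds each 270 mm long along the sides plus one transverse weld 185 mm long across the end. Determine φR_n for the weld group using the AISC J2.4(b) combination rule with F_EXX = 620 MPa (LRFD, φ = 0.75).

φR_n ≈ 2030 kN

t_e = 0.707 × 14 = 9.898 mm.
R_nwl = 0.6 × 620 × 9.898 × 540 × 10⁻³ = 1988 kN (longitudinal, 2 welds).
R_nwt = 0.6 × 620 × 9.898 × 185 × 10⁻³ = 681.2 kN (transverse, base value).
(i) R_nwl + R_nwt = 2669 kN; (ii) 0.85 R_nwl + 1.5 R_nwt = 2712 kN.
R_n = max = 2712 kN [governs: (ii)]; φR_n = 2034 kN.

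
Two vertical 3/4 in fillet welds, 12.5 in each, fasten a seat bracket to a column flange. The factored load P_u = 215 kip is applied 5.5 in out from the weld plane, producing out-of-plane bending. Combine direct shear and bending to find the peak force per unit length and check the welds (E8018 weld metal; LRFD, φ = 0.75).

f_max ≈ 24.3 kip/in; NOT adequate

E80XX → F_EXX = 80 ksi.
L_w = 2 × 12.5 = 25 in; section modulus (unit throat) S = 2 × L²/6 = 52.08 in².
Direct shear f_v = P/L_w = 215/25 = 8.6 kip/in.
Moment M = P × e = 215 × 5.5 = 1182.5 kip·in; bending f_b = M/S = 22.7 kip/in.
f_max = √(f_v² + f_b²) = √(8.6² + 22.7²) = 24.28 kip/in.
φr_n = 0.75 × 0.6 × 80 × (0.707 × 0.75) = 19.09 kip/in → NOT adequate.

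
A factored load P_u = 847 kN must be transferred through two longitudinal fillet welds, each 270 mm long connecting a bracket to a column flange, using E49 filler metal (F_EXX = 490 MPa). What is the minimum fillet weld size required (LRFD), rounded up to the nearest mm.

Total weld length L = 540 mm.
Required throat t_e = P_u / (φ × 0.6 F_EXX × L) = 847 / (0.75 × 0.6 × 490 × 540 × 10⁻³) = 7.113 mm.
Required leg w = t_e / 0.707 = 10.06 mm → use 11 mm.

w = 11 mm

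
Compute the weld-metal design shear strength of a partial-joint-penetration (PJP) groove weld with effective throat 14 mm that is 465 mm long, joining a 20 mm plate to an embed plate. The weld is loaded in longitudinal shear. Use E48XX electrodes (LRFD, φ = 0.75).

φR_n ≈ 1410 kN

E48XX → F_EXX = 480 MPa.
Effective throat (given) t_e = 14 mm.
A_we = 14 × 465 = 6510 mm².
F_nw = 0.6 F_EXX = 288 MPa.
φR_n = 0.75 × 288 × 6510 × 10⁻³ = 1406 kN.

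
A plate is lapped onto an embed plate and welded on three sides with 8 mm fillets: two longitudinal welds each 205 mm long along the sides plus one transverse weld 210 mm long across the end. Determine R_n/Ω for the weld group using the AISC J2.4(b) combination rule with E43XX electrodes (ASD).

E43XX → F_EXX = 430 MPa.
t_e = 0.707 × 8 = 5.656 mm.
R_nwl = 0.6 × 430 × 5.656 × 410 × 10⁻³ = 598.3 kN (longitudinal, 2 welds).
R_nwt = 0.6 × 430 × 5.656 × 210 × 10⁻³ = 306.4 kN (transverse, base value).
(i) R_nwl + R_nwt = 904.7 kN; (ii) 0.85 R_nwl + 1.5 R_nwt = 968.2 kN.
R_n = max = 968.2 kN [governs: (ii)]; R_n/Ω = 484.1 kN.

R_n/Ω ≈ 484 kN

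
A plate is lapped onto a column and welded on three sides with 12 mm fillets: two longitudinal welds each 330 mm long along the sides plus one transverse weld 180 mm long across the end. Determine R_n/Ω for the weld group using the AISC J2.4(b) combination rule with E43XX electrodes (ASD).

R_n/Ω ≈ 919 kN

E43XX → F_EXX = 430 MPa.
t_e = 0.707 × 12 = 8.484 mm.
R_nwl = 0.6 × 430 × 8.484 × 660 × 10⁻³ = 1445 kN (longitudinal, 2 welds).
R_nwt = 0.6 × 430 × 8.484 × 180 × 10⁻³ = 394 kN (transverse, base value).
(i) R_nwl + R_nwt = 1839 kN; (ii) 0.85 R_nwl + 1.5 R_nwt = 1819 kN.
R_n = max = 1839 kN [governs: (i)]; R_n/Ω = 919.3 kN.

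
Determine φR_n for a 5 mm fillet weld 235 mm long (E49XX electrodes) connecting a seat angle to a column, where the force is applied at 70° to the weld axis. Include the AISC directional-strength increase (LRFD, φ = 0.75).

φR_n ≈ 267 kN

E49XX → F_EXX = 490 MPa.
t_e = 0.707 × 5 = 3.535 mm; A_we = 3.535 × 235 = 830.7 mm².
Directional factor: 1.0 + 0.5 sin^1.5(70°) = 1.455.
F_nw = 0.6 × 490 × 1.455 = 427.9 MPa.
φR_n = 0.75 × 427.9 × 830.7 × 10⁻³ = 266.6 kN.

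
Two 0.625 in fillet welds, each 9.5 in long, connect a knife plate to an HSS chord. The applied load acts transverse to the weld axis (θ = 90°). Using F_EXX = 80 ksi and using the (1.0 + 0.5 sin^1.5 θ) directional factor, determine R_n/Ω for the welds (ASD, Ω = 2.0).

t_e = 0.707 × 0.625 = 0.4419 in; A_we = 0.4419 × 19 = 8.396 in².
Directional factor: 1.0 + 0.5 sin^1.5(90°) = 1.5.
F_nw = 0.6 × 80 × 1.5 = 72 ksi.
R_n/Ω = (72 × 8.396) / 2.0 = 302.2 kips.

R_n/Ω ≈ 302 kips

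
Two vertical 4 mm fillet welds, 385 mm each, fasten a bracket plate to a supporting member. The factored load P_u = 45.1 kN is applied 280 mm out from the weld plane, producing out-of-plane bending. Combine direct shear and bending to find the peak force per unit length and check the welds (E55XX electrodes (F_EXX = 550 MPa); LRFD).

L_w = 2 × 385 = 770 mm; section modulus (unit throat) S = 2 × L²/6 = 49410 mm².
Direct shear f_v = P/L_w = 45.1×10³/770 = 58.57 N/mm.
Moment M = P × e = 45.1×10³ × 280 = 12628000 N·mm; bending f_b = M/S = 255.6 N/mm.
f_max = √(f_v² + f_b²) = √(58.57² + 255.6²) = 262.2 N/mm.
φr_n = 0.75 × 0.6 × 550 × (0.707 × 4) = 699.9 N/mm → adequate.

f_max ≈ 262 N/mm; adequate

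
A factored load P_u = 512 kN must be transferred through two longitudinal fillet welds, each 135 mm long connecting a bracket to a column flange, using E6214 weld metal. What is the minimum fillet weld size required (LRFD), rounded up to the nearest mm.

w = 10 mm

E62XX → F_EXX = 620 MPa.
Total weld length L = 270 mm.
Required throat t_e = P_u / (φ × 0.6 F_EXX × L) = 512 / (0.75 × 0.6 × 620 × 270 × 10⁻³) = 6.797 mm.
Required leg w = t_e / 0.707 = 9.614 mm → use 10 mm.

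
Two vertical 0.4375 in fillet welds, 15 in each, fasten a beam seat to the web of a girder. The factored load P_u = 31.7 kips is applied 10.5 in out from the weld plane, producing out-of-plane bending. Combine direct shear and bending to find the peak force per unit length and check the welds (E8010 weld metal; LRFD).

f_max ≈ 4.56 kip/in; adequate

E80XX → F_EXX = 80 ksi.
L_w = 2 × 15 = 30 in; section modulus (unit throat) S = 2 × L²/6 = 75 in².
Direct shear f_v = P/L_w = 31.7/30 = 1.057 kip/in.
Moment M = P × e = 31.7 × 10.5 = 332.85 kip·in; bending f_b = M/S = 4.438 kip/in.
f_max = √(f_v² + f_b²) = √(1.057² + 4.438²) = 4.562 kip/in.
φr_n = 0.75 × 0.6 × 80 × (0.707 × 0.4375) = 11.14 kip/in → adequate.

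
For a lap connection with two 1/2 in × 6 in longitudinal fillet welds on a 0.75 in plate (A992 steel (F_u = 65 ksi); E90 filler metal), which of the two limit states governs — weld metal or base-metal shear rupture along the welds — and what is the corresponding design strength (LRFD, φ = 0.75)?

φR_n ≈ 172 kip (weld metal governs)

E90XX → F_EXX = 90 ksi.
t_e = 0.707 × 0.5 = 0.3535 in; L = 12 in.
Weld metal: φR_n = 0.75 × 0.6 × 90 × 0.3535 × 12 = 171.8 kip.
Base metal (shear rupture): φR_n = 0.75 × 0.6 × 65 × 0.75 × 12 = 263.2 kip.
Governing: weld metal.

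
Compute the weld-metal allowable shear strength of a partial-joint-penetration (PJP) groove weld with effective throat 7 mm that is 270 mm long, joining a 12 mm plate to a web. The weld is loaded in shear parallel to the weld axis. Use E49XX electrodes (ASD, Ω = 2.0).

R_n/Ω ≈ 278 kN

E49XX → F_EXX = 490 MPa.
Effective throat (given) t_e = 7 mm.
A_we = 7 × 270 = 1890 mm².
F_nw = 0.6 F_EXX = 294 MPa.
R_n/Ω = (294 × 1890) / 2.0 × 10⁻³ = 277.8 kN.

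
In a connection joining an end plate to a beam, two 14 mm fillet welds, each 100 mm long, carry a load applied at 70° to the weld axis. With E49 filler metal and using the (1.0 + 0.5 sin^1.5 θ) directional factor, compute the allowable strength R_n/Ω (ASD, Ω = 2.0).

R_n/Ω ≈ 424 kN

E49XX → F_EXX = 490 MPa.
t_e = 0.707 × 14 = 9.898 mm; A_we = 9.898 × 200 = 1980 mm².
Directional factor: 1.0 + 0.5 sin^1.5(70°) = 1.455.
F_nw = 0.6 × 490 × 1.455 = 427.9 MPa.
R_n/Ω = (427.9 × 1980) / 2.0 × 10⁻³ = 423.5 kN.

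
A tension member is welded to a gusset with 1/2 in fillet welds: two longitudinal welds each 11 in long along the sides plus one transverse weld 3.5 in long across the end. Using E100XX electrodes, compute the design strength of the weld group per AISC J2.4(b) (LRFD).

E100XX → F_EXX = 100 ksi.
t_e = 0.707 × 0.5 = 0.3535 in.
R_nwl = 0.6 × 100 × 0.3535 × 22 = 466.6 kips (longitudinal, 2 welds).
R_nwt = 0.6 × 100 × 0.3535 × 3.5 = 74.23 kips (transverse, base value).
(i) R_nwl + R_nwt = 540.9 kips; (ii) 0.85 R_nwl + 1.5 R_nwt = 508 kips.
R_n = max = 540.9 kips [governs: (i)]; φR_n = 405.6 kips.

φR_n ≈ 406 kips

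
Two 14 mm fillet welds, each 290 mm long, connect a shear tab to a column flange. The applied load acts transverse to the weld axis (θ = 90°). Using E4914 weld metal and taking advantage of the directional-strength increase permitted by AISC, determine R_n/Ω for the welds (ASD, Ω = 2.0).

R_n/Ω ≈ 1270 kN

E49XX → F_EXX = 490 MPa.
t_e = 0.707 × 14 = 9.898 mm; A_we = 9.898 × 580 = 5741 mm².
Directional factor: 1.0 + 0.5 sin^1.5(90°) = 1.5.
F_nw = 0.6 × 490 × 1.5 = 441 MPa.
R_n/Ω = (441 × 5741) / 2.0 × 10⁻³ = 1266 kN.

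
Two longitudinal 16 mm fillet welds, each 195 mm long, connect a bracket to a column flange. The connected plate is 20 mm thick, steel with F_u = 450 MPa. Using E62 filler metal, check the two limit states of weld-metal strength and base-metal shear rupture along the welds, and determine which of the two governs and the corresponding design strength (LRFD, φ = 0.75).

φR_n ≈ 1230 kN (weld metal governs)

E62XX → F_EXX = 620 MPa.
t_e = 0.707 × 16 = 11.31 mm; L = 390 mm.
Weld metal: φR_n = 0.75 × 0.6 × 620 × 11.31 × 390 × 10⁻³ = 1231 kN.
Base metal (shear rupture): φR_n = 0.75 × 0.6 × 450 × 20 × 390 × 10⁻³ = 1580 kN.
Governing: weld metal.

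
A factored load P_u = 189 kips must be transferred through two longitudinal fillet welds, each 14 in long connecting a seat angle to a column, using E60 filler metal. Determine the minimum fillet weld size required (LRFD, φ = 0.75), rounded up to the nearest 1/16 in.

w = 3/8 in

E60XX → F_EXX = 60 ksi.
Total weld length L = 28 in.
Required throat t_e = P_u / (φ × 0.6 F_EXX × L) = 189 / (0.75 × 0.6 × 60 × 28) = 0.25 in.
Required leg w = t_e / 0.707 = 0.3536 in → use 3/8 in.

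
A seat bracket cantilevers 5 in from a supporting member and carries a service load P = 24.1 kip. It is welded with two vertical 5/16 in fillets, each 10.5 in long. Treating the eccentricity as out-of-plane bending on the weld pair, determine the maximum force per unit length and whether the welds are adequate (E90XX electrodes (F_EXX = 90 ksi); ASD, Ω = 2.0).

L_w = 2 × 10.5 = 21 in; section modulus (unit throat) S = 2 × L²/6 = 36.75 in².
Direct shear f_v = P/L_w = 24.1/21 = 1.148 kip/in.
Moment M = P × e = 24.1 × 5 = 120.5 kip·in; bending f_b = M/S = 3.279 kip/in.
f_max = √(f_v² + f_b²) = √(1.148² + 3.279²) = 3.474 kip/in.
r_n/Ω = (1/2.0) × 0.6 × 90 × (0.707 × 0.3125) = 5.965 kip/in → adequate.

f_max ≈ 3.47 kip/in; adequate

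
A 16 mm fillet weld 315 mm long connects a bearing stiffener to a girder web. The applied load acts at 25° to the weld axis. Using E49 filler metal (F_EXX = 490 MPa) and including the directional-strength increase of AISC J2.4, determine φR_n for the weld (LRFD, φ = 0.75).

t_e = 0.707 × 16 = 11.31 mm; A_we = 11.31 × 315 = 3563 mm².
Directional factor: 1.0 + 0.5 sin^1.5(25°) = 1.137.
F_nw = 0.6 × 490 × 1.137 = 334.4 MPa.
φR_n = 0.75 × 334.4 × 3563 × 10⁻³ = 893.6 kN.

φR_n ≈ 894 kN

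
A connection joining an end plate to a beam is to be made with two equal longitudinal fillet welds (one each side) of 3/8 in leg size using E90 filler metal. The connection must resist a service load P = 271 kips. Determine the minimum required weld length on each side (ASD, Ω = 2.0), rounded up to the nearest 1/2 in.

E90XX → F_EXX = 90 ksi.
Throat t_e = 0.707 × 0.375 = 0.2651 in.
r_n/Ω = (0.6 × 90 × 0.2651) / 2.0 = 7.158 kip/in.
L_req = P / (r_n/Ω) = 271 / 7.158 = 37.86 in total.
Per side: 37.86 / 2 = 18.93 in.
Round up → use L = 19 in on each side.

L = 19 in on each side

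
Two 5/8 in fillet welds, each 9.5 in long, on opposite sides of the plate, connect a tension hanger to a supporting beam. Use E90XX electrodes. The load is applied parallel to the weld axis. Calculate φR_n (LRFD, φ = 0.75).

φR_n ≈ 340 kips

E90XX → F_EXX = 90 ksi.
Effective throat t_e = 0.707 × 0.625 = 0.4419 in.
Total length L = 19 in; A_we = 0.4419 × 19 = 8.396 in².
F_nw = 0.6 F_EXX = 0.6 × 90 = 54 ksi.
φR_n = 0.75 × 54 × 8.396 = 340 kips.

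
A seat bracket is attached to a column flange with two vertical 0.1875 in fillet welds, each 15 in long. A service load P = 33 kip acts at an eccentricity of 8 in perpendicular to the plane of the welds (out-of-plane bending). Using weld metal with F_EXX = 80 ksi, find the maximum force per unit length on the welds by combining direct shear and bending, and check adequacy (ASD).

L_w = 2 × 15 = 30 in; section modulus (unit throat) S = 2 × L²/6 = 75 in².
Direct shear f_v = P/L_w = 33/30 = 1.1 kip/in.
Moment M = P × e = 33 × 8 = 264 kip·in; bending f_b = M/S = 3.52 kip/in.
f_max = √(f_v² + f_b²) = √(1.1² + 3.52²) = 3.688 kip/in.
r_n/Ω = (1/2.0) × 0.6 × 80 × (0.707 × 0.1875) = 3.181 kip/in → NOT adequate.

f_max ≈ 3.69 kip/in; NOT adequate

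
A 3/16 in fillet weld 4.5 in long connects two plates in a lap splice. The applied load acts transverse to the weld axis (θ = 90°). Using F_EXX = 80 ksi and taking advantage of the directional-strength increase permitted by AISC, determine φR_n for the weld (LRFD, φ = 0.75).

φR_n ≈ 32.2 kips

t_e = 0.707 × 0.1875 = 0.1326 in; A_we = 0.1326 × 4.5 = 0.5965 in².
Directional factor: 1.0 + 0.5 sin^1.5(90°) = 1.5.
F_nw = 0.6 × 80 × 1.5 = 72 ksi.
φR_n = 0.75 × 72 × 0.5965 = 32.21 kips.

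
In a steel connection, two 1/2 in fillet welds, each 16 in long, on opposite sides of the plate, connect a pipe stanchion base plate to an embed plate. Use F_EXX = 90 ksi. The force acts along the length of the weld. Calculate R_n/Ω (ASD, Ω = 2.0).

Effective throat t_e = 0.707 × 0.5 = 0.3535 in.
Total length L = 32 in; A_we = 0.3535 × 32 = 11.31 in².
F_nw = 0.6 F_EXX = 0.6 × 90 = 54 ksi.
R_n = 54 × 11.31 = 610.8 kips; R_n/Ω = 610.8/2.0 = 305.4 kips.

R_n/Ω ≈ 305 kips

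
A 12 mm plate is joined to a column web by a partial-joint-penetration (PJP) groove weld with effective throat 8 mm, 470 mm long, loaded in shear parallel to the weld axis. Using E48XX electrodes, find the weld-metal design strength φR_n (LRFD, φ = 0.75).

φR_n ≈ 812 kN

E48XX → F_EXX = 480 MPa.
Effective throat (given) t_e = 8 mm.
A_we = 8 × 470 = 3760 mm².
F_nw = 0.6 F_EXX = 288 MPa.
φR_n = 0.75 × 288 × 3760 × 10⁻³ = 812.2 kN.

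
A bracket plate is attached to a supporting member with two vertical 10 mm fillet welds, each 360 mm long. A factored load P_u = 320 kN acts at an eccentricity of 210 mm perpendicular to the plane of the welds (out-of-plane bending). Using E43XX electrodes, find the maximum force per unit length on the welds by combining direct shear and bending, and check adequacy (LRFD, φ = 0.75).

f_max ≈ 1620 N/mm; NOT adequate

E43XX → F_EXX = 430 MPa.
L_w = 2 × 360 = 720 mm; section modulus (unit throat) S = 2 × L²/6 = 43200 mm².
Direct shear f_v = P/L_w = 320×10³/720 = 444.4 N/mm.
Moment M = P × e = 320×10³ × 210 = 67200000 N·mm; bending f_b = M/S = 1556 N/mm.
f_max = √(f_v² + f_b²) = √(444.4² + 1556²) = 1618 N/mm.
φr_n = 0.75 × 0.6 × 430 × (0.707 × 10) = 1368 N/mm → NOT adequate.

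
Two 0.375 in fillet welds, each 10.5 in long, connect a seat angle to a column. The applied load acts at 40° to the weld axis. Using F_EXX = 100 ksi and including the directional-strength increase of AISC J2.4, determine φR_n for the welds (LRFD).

φR_n ≈ 315 kip

t_e = 0.707 × 0.375 = 0.2651 in; A_we = 0.2651 × 21 = 5.568 in².
Directional factor: 1.0 + 0.5 sin^1.5(40°) = 1.258.
F_nw = 0.6 × 100 × 1.258 = 75.46 ksi.
φR_n = 0.75 × 75.46 × 5.568 = 315.1 kip.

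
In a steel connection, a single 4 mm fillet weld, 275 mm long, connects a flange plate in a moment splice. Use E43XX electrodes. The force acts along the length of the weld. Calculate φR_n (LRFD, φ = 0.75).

φR_n ≈ 150 kN

E43XX → F_EXX = 430 MPa.
Effective throat t_e = 0.707 × 4 = 2.828 mm.
Total length L = 275 mm; A_we = 2.828 × 275 = 777.7 mm².
F_nw = 0.6 F_EXX = 0.6 × 430 = 258 MPa.
φR_n = 0.75 × 258 × 777.7 × 10⁻³ = 150.5 kN.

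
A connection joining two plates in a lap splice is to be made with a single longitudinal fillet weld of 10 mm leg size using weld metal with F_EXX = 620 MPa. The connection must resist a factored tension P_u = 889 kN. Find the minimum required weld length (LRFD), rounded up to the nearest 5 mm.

L = 455 mm

Throat t_e = 0.707 × 10 = 7.07 mm.
φr_n = 0.75 × 0.6 × 620 × 7.07 × 10⁻³ = 1.973 kN/mm.
L_req = P_u / φr_n = 889 / 1.973 = 450.7 mm total.
Round up → use L = 455 mm.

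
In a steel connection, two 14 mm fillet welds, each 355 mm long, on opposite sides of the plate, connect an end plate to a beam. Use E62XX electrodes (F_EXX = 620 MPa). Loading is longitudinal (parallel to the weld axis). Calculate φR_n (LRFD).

Effective throat t_e = 0.707 × 14 = 9.898 mm.
Total length L = 710 mm; A_we = 9.898 × 710 = 7028 mm².
F_nw = 0.6 F_EXX = 0.6 × 620 = 372 MPa.
φR_n = 0.75 × 372 × 7028 × 10⁻³ = 1961 kN.

φR_n ≈ 1960 kN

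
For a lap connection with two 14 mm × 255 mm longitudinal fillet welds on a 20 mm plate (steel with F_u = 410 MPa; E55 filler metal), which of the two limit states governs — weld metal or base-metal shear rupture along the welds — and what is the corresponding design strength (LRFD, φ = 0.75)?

E55XX → F_EXX = 550 MPa.
t_e = 0.707 × 14 = 9.898 mm; L = 510 mm.
Weld metal: φR_n = 0.75 × 0.6 × 550 × 9.898 × 510 × 10⁻³ = 1249 kN.
Base metal (shear rupture): φR_n = 0.75 × 0.6 × 410 × 20 × 510 × 10⁻³ = 1882 kN.
Governing: weld metal.

φR_n ≈ 1250 kN (weld metal governs)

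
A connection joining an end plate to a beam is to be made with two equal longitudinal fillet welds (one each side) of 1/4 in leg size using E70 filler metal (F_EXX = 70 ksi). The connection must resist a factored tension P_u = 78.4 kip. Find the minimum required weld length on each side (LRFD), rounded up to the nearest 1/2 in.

Throat t_e = 0.707 × 0.25 = 0.1767 in.
φr_n = 0.75 × 0.6 × 70 × 0.1767 = 5.568 kip/in.
L_req = P_u / φr_n = 78.4 / 5.568 = 14.08 in total.
Per side: 14.08 / 2 = 7.041 in.
Round up → use L = 7.5 in on each side.

L = 7.5 in on each side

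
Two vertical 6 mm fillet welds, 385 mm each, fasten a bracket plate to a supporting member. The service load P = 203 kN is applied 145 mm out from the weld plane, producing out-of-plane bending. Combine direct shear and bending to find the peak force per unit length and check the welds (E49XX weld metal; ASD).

f_max ≈ 651 N/mm; NOT adequate

E49XX → F_EXX = 490 MPa.
L_w = 2 × 385 = 770 mm; section modulus (unit throat) S = 2 × L²/6 = 49410 mm².
Direct shear f_v = P/L_w = 203×10³/770 = 263.6 N/mm.
Moment M = P × e = 203×10³ × 145 = 29435000 N·mm; bending f_b = M/S = 595.7 N/mm.
f_max = √(f_v² + f_b²) = √(263.6² + 595.7²) = 651.5 N/mm.
r_n/Ω = (1/2.0) × 0.6 × 490 × (0.707 × 6) = 623.6 N/mm → NOT adequate.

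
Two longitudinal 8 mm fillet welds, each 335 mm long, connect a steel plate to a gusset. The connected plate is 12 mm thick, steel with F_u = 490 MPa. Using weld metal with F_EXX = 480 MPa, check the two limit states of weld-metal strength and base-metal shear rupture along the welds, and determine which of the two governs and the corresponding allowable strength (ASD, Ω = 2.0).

t_e = 0.707 × 8 = 5.656 mm; L = 670 mm.
Weld metal: R_n/Ω = (1/2.0) × 0.6 × 480 × 5.656 × 670 × 10⁻³ = 545.7 kN.
Base metal (shear rupture): R_n/Ω = (1/2.0) × 0.6 × 490 × 12 × 670 × 10⁻³ = 1182 kN.
Governing: weld metal.

R_n/Ω ≈ 546 kN (weld metal governs)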